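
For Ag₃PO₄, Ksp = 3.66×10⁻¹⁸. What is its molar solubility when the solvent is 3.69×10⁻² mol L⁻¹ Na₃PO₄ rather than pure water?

Ag₃PO₄(s) ⇌ 3 Ag⁺(aq) + PO₄³⁻(aq)
The solution already contains PO₄³⁻ at 3.69×10⁻² mol L⁻¹. Let s be the molar solubility of Ag₃PO₄.
[PO₄³⁻] ≈ 3.69×10⁻² mol L⁻¹ (common ion dominates); [Ag⁺] = 3s.
Ksp = [Ag⁺]^3[PO₄³⁻] = (3s)^3(3.69×10⁻²)
(3s)^3 = 3.66×10⁻¹⁸ / (3.69×10⁻²) = 9.92×10⁻¹⁷
s = 1.54×10⁻⁶ mol L⁻¹

1.54×10⁻⁶ M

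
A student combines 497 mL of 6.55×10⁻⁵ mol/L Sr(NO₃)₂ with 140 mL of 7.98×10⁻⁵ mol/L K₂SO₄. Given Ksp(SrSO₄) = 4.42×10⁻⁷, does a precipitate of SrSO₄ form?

The combined volume is 637 mL.
[Sr²⁺] = (6.55×10⁻⁵)(497)/637 = 5.11×10⁻⁵ mol/L
[SO₄²⁻] = (7.98×10⁻⁵)(140)/637 = 1.75×10⁻⁵ mol/L
Q = [Sr²⁺][SO₄²⁻] = 8.96×10⁻¹⁰
Q < Ksp (8.96×10⁻¹⁰ vs 4.42×10⁻⁷); the solution remains unsaturated and no precipitate forms.

No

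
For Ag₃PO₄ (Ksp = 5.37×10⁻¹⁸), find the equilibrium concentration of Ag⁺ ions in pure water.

6.34×10⁻⁵ M

Ag₃PO₄(s) ⇌ 3 Ag⁺(aq) + PO₄³⁻(aq)
If s mol/L of Ag₃PO₄ dissolves, [Ag⁺] = 3s and [PO₄³⁻] = s.
Ksp = [Ag⁺]^3[PO₄³⁻] = (3s)^3 · s = 27s^4 = 5.37×10⁻¹⁸
s = 2.11×10⁻⁵ mol L⁻¹
[Ag⁺] = 3s = 6.34×10⁻⁵ mol L⁻¹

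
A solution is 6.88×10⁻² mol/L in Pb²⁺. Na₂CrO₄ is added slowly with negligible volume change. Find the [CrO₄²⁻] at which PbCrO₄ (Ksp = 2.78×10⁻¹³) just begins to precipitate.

4.04×10⁻¹² M

The threshold for precipitation is Q = Ksp.
PbCrO₄(s) ⇌ Pb²⁺(aq) + CrO₄²⁻(aq)
Ksp = [Pb²⁺][CrO₄²⁻] = [CrO₄²⁻](6.88×10⁻²)
[CrO₄²⁻] = 2.78×10⁻¹³ / (6.88×10⁻²) = 4.04×10⁻¹²
[CrO₄²⁻] = 4.04×10⁻¹² mol/L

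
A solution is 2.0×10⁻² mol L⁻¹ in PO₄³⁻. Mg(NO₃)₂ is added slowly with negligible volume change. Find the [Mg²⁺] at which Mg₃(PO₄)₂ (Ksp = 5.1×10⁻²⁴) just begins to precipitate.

2.3×10⁻⁷ M

Precipitation of each salt begins when its ion product equals Ksp.
Mg₃(PO₄)₂(s) ⇌ 3 Mg²⁺(aq) + 2 PO₄³⁻(aq)
Ksp = [Mg²⁺]^3[PO₄³⁻]^2 = [Mg²⁺]^3(2.0×10⁻²)^2
[Mg²⁺]^3 = 5.1×10⁻²⁴ / (2.0×10⁻²)^2 = 1.3×10⁻²⁰
[Mg²⁺] = 2.3×10⁻⁷ mol L⁻¹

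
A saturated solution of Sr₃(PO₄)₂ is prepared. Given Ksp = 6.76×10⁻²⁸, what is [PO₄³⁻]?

2.89×10⁻⁶ M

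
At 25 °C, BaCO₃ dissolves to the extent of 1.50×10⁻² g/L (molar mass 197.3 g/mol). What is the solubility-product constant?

Convert to molarity: s = 1.50×10⁻² / 197.3 = 7.6026×10⁻⁵ mol/L
BaCO₃(s) ⇌ Ba²⁺(aq) + CO₃²⁻(aq)
Let s be the molar solubility. Then [Ba²⁺] = s and [CO₃²⁻] = s.
Ksp = [Ba²⁺][CO₃²⁻] = s · s = s^2
Ksp = (7.6026×10⁻⁵)^2 = 5.78×10⁻⁹

Ksp = 5.78×10⁻⁹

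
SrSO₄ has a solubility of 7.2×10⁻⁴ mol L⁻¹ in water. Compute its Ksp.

SrSO₄(s) ⇌ Sr²⁺(aq) + SO₄²⁻(aq)
With molar solubility s: [Sr²⁺] = s, [SO₄²⁻] = s.
Ksp = [Sr²⁺][SO₄²⁻] = s · s = s^2
Ksp = (7.2×10⁻⁴)^2 = 5.2×10⁻⁷

Ksp = 5.2×10⁻⁷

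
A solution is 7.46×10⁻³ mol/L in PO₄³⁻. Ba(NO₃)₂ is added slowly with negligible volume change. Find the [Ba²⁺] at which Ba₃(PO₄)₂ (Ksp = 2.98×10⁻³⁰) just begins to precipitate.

3.77×10⁻⁹ M

Precipitation of each salt begins when its ion product equals Ksp.
Ba₃(PO₄)₂(s) ⇌ 3 Ba²⁺(aq) + 2 PO₄³⁻(aq)
Ksp = [Ba²⁺]^3[PO₄³⁻]^2 = [Ba²⁺]^3(7.46×10⁻³)^2
[Ba²⁺]^3 = 2.98×10⁻³⁰ / (7.46×10⁻³)^2 = 5.35×10⁻²⁶
[Ba²⁺] = 3.77×10⁻⁹ mol/L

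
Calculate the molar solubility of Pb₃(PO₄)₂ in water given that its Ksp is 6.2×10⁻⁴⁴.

8.9×10⁻¹⁰ M

Pb₃(PO₄)₂(s) ⇌ 3 Pb²⁺(aq) + 2 PO₄³⁻(aq)
For each mole of Pb₃(PO₄)₂ that dissolves per liter, [Pb²⁺] = 3s and [PO₄³⁻] = 2s; let s denote this solubility.
Ksp = [Pb²⁺]^3[PO₄³⁻]^2 = (3s)^3 · (2s)^2 = 108s^5
108s^5 = 6.2×10⁻⁴⁴  ⇒  s^5 = 5.7×10⁻⁴⁶
s = 8.9×10⁻¹⁰ mol/L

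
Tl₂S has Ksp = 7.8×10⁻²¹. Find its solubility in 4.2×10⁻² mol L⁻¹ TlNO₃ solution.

Tl₂S(s) ⇌ 2 Tl⁺(aq) + S²⁻(aq)
With Tl⁺ already at 4.2×10⁻² mol L⁻¹ and s small, take [Tl⁺] ≈ 4.2×10⁻² mol L⁻¹ and [S²⁻] = s.
Ksp = [Tl⁺]^2[S²⁻] = (4.2×10⁻²)^2s
s = 7.8×10⁻²¹ / (4.2×10⁻²)^2 = 4.4×10⁻¹⁸
s = 4.4×10⁻¹⁸ mol L⁻¹

4.4×10⁻¹⁸ M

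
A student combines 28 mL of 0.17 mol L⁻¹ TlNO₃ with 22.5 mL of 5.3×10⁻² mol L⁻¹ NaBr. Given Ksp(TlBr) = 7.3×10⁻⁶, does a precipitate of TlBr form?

The combined volume is 50.5 mL.
[Tl⁺] = (0.17)(28)/50.5 = 9.4×10⁻² mol L⁻¹
[Br⁻] = (5.3×10⁻²)(22.5)/50.5 = 2.4×10⁻² mol L⁻¹
Q = [Tl⁺][Br⁻] = 2.2×10⁻³
Q = 2.2×10⁻³ > Ksp = 7.3×10⁻⁶, so the solution is supersaturated and TlBr precipitates.

Yes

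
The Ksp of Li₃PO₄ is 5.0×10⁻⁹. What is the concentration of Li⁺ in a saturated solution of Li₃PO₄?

Li₃PO₄(s) ⇌ 3 Li⁺(aq) + PO₄³⁻(aq)
Let s be the molar solubility. Then [Li⁺] = 3s and [PO₄³⁻] = s.
Ksp = [Li⁺]^3[PO₄³⁻] = (3s)^3 · s = 27s^4 = 5.0×10⁻⁹
s = 3.7×10⁻³ M
[Li⁺] = 3s = 1.1×10⁻² M

1.1×10⁻² M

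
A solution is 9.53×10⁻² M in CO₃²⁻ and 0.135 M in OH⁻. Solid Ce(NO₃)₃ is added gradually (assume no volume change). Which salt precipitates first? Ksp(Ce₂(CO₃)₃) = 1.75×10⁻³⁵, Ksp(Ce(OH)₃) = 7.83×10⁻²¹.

Ce(OH)₃

A salt starts to precipitate once the ion product Q reaches its Ksp.
For Ce₂(CO₃)₃: [Ce³⁺] = (Ksp/[CO₃²⁻]^3)^(1/2) = 1.42×10⁻¹⁶ M
For Ce(OH)₃: [Ce³⁺] = (Ksp/[OH⁻]^3) = 3.18×10⁻¹⁸ M
The smaller threshold [Ce³⁺] is reached first, so Ce(OH)₃ precipitates first.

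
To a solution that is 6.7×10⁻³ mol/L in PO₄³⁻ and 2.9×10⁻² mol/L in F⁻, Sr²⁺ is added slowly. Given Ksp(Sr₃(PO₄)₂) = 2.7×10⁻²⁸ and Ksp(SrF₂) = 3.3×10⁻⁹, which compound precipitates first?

Each salt precipitates once Q = Ksp for that salt.
For Sr₃(PO₄)₂: [Sr²⁺] = (Ksp/[PO₄³⁻]^2)^(1/3) = 1.8×10⁻⁸ mol/L
For SrF₂: [Sr²⁺] = (Ksp/[F⁻]^2) = 3.9×10⁻⁶ mol/L
Since Sr₃(PO₄)₂ needs less Sr²⁺ to reach saturation, it precipitates first.

Sr₃(PO₄)₂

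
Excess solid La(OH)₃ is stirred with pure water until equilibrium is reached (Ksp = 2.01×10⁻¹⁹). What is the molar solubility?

La(OH)₃(s) ⇌ La³⁺(aq) + 3 OH⁻(aq)
If s mol/L of La(OH)₃ dissolves, [La³⁺] = s and [OH⁻] = 3s.
Ksp = [La³⁺][OH⁻]^3 = s · (3s)^3 = 27s^4
27s^4 = 2.01×10⁻¹⁹  ⇒  s^4 = 7.44×10⁻²¹
s = (7.44×10⁻²¹)^(1/4) = 9.29×10⁻⁶ mol L⁻¹

9.29×10⁻⁶ M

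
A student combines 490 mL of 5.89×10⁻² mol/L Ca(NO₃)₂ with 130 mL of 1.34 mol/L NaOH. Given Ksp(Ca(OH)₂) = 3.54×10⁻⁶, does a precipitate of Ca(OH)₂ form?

Yes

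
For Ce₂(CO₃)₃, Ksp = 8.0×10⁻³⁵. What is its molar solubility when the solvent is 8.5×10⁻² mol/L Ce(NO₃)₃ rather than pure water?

Ce₂(CO₃)₃(s) ⇌ 2 Ce³⁺(aq) + 3 CO₃²⁻(aq)
Let s be the solubility of Ce₂(CO₃)₃ here. The common ion gives [Ce³⁺] ≈ 8.5×10⁻² mol/L, and [CO₃²⁻] = 3s.
Ksp = [Ce³⁺]^2[CO₃²⁻]^3 = (8.5×10⁻²)^2(3s)^3
(3s)^3 = 8.0×10⁻³⁵ / (8.5×10⁻²)^2 = 1.1×10⁻³²
s = 7.4×10⁻¹² mol/L

7.4×10⁻¹² M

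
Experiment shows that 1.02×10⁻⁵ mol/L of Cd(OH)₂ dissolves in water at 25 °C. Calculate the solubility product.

Ksp = 4.24×10⁻¹⁵

Cd(OH)₂(s) ⇌ Cd²⁺(aq) + 2 OH⁻(aq)
Call the molar solubility s, so that [Cd²⁺] = s and [OH⁻] = 2s.
Ksp = [Cd²⁺][OH⁻]^2 = s · (2s)^2 = 4s^3
Ksp = 4 × (1.02×10⁻⁵)^3 = 4.24×10⁻¹⁵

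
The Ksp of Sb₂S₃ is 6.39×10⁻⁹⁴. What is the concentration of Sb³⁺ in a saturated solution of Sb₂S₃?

Sb₂S₃(s) ⇌ 2 Sb³⁺(aq) + 3 S²⁻(aq)
For each mole of Sb₂S₃ that dissolves per liter, [Sb³⁺] = 2s and [S²⁻] = 3s; let s denote this solubility.
Ksp = [Sb³⁺]^2[S²⁻]^3 = (2s)^2 · (3s)^3 = 108s^5 = 6.39×10⁻⁹⁴
s = 9.00×10⁻²⁰ mol L⁻¹
[Sb³⁺] = 2s = 1.80×10⁻¹⁹ mol L⁻¹

1.80×10⁻¹⁹ M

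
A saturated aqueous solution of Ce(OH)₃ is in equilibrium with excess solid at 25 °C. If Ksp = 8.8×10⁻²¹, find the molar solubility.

4.2×10⁻⁶ M

Ce(OH)₃(s) ⇌ Ce³⁺(aq) + 3 OH⁻(aq)
With molar solubility s: [Ce³⁺] = s, [OH⁻] = 3s.
Ksp = [Ce³⁺][OH⁻]^3 = s · (3s)^3 = 27s^4
27s^4 = 8.8×10⁻²¹  ⇒  s^4 = 3.3×10⁻²²
s = (3.3×10⁻²²)^(1/4) = 4.2×10⁻⁶ M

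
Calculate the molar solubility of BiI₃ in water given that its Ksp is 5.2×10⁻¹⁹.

BiI₃(s) ⇌ Bi³⁺(aq) + 3 I⁻(aq)
For each mole of BiI₃ that dissolves per liter, [Bi³⁺] = s and [I⁻] = 3s; let s denote this solubility.
Ksp = [Bi³⁺][I⁻]^3 = s · (3s)^3 = 27s^4
27s^4 = 5.2×10⁻¹⁹  ⇒  s^4 = 1.9×10⁻²⁰
s = 1.2×10⁻⁵ mol/L

1.2×10⁻⁵ M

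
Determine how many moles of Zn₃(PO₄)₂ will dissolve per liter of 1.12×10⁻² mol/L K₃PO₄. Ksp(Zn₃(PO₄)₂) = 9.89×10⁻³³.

1.43×10⁻¹⁰ M

Zn₃(PO₄)₂(s) ⇌ 3 Zn²⁺(aq) + 2 PO₄³⁻(aq)
The solution already contains PO₄³⁻ at 1.12×10⁻² mol/L. Let s be the molar solubility of Zn₃(PO₄)₂.
[PO₄³⁻] ≈ 1.12×10⁻² mol/L (common ion dominates); [Zn²⁺] = 3s.
Ksp = [Zn²⁺]^3[PO₄³⁻]^2 = (3s)^3(1.12×10⁻²)^2
(3s)^3 = 9.89×10⁻³³ / (1.12×10⁻²)^2 = 7.88×10⁻²⁹
s = 1.43×10⁻¹⁰ mol/L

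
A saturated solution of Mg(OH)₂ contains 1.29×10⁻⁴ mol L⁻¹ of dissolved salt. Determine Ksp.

Mg(OH)₂(s) ⇌ Mg²⁺(aq) + 2 OH⁻(aq)
With molar solubility s: [Mg²⁺] = s, [OH⁻] = 2s.
Ksp = [Mg²⁺][OH⁻]^2 = s · (2s)^2 = 4s^3
Ksp = 4 × (1.29×10⁻⁴)^3 = 8.59×10⁻¹²

Ksp = 8.59×10⁻¹²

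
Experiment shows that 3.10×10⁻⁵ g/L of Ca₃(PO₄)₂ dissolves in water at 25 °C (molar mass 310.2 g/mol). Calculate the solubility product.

Ksp = 1.08×10⁻³³

Convert to molarity: s = 3.10×10⁻⁵ / 310.2 = 9.9936×10⁻⁸ mol/L
Ca₃(PO₄)₂(s) ⇌ 3 Ca²⁺(aq) + 2 PO₄³⁻(aq)
For each mole of Ca₃(PO₄)₂ that dissolves per liter, [Ca²⁺] = 3s and [PO₄³⁻] = 2s; let s denote this solubility.
Ksp = [Ca²⁺]^3[PO₄³⁻]^2 = (3s)^3 · (2s)^2 = 108s^5
Ksp = 108 × (9.9936×10⁻⁸)^5 = 1.08×10⁻³³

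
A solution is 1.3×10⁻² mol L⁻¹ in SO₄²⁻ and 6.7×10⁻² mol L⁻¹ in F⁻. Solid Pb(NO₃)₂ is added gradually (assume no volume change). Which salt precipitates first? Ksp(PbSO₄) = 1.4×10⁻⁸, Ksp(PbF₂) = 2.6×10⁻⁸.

PbSO₄

A salt starts to precipitate once the ion product Q reaches its Ksp.
For PbSO₄: [Pb²⁺] = (Ksp/[SO₄²⁻]) = 1.1×10⁻⁶ mol L⁻¹
For PbF₂: [Pb²⁺] = (Ksp/[F⁻]^2) = 5.8×10⁻⁶ mol L⁻¹
Since PbSO₄ needs less Pb²⁺ to reach saturation, it precipitates first.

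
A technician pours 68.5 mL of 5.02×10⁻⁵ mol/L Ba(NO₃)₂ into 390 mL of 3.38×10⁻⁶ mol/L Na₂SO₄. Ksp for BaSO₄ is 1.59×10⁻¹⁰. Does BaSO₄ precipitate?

No

Total volume after mixing = 68.5 + 390 = 458.5 mL.
[Ba²⁺] = (5.02×10⁻⁵)(68.5)/458.5 = 7.50×10⁻⁶ mol/L
[SO₄²⁻] = (3.38×10⁻⁶)(390)/458.5 = 2.88×10⁻⁶ mol/L
Q = [Ba²⁺][SO₄²⁻] = 2.16×10⁻¹¹
Q < Ksp (2.16×10⁻¹¹ vs 1.59×10⁻¹⁰); the solution remains unsaturated and no precipitate forms.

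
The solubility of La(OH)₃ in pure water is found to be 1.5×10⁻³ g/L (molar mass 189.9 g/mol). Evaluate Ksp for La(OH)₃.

Convert to molarity: s = 1.5×10⁻³ / 189.9 = 7.899×10⁻⁶ mol/L
La(OH)₃(s) ⇌ La³⁺(aq) + 3 OH⁻(aq)
Call the molar solubility s, so that [La³⁺] = s and [OH⁻] = 3s.
Ksp = [La³⁺][OH⁻]^3 = s · (3s)^3 = 27s^4
Ksp = 27 × (7.899×10⁻⁶)^4 = 1.1×10⁻¹⁹

Ksp = 1.1×10⁻¹⁹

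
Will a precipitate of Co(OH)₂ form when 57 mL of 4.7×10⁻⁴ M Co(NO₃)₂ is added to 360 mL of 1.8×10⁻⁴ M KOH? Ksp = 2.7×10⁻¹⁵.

Yes

The combined volume is 417 mL.
[Co²⁺] = (4.7×10⁻⁴)(57)/417 = 6.4×10⁻⁵ M
[OH⁻] = (1.8×10⁻⁴)(360)/417 = 1.6×10⁻⁴ M
Q = [Co²⁺][OH⁻]^2 = 1.6×10⁻¹²
Because Q > Ksp (1.6×10⁻¹² vs 2.7×10⁻¹⁵), a precipitate of Co(OH)₂ forms.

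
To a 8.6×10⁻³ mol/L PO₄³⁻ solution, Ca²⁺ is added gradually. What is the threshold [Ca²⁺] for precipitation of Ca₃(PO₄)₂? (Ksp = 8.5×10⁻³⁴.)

The threshold for precipitation is Q = Ksp.
Ca₃(PO₄)₂(s) ⇌ 3 Ca²⁺(aq) + 2 PO₄³⁻(aq)
Ksp = [Ca²⁺]^3[PO₄³⁻]^2 = [Ca²⁺]^3(8.6×10⁻³)^2
[Ca²⁺]^3 = 8.5×10⁻³⁴ / (8.6×10⁻³)^2 = 1.1×10⁻²⁹
[Ca²⁺] = 2.3×10⁻¹⁰ mol/L

2.3×10⁻¹⁰ M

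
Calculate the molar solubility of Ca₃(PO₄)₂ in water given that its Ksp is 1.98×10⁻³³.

1.13×10⁻⁷ M

Ca₃(PO₄)₂(s) ⇌ 3 Ca²⁺(aq) + 2 PO₄³⁻(aq)
Call the molar solubility s, so that [Ca²⁺] = 3s and [PO₄³⁻] = 2s.
Ksp = [Ca²⁺]^3[PO₄³⁻]^2 = (3s)^3 · (2s)^2 = 108s^5
108s^5 = 1.98×10⁻³³  ⇒  s^5 = 1.83×10⁻³⁵
s = (1.83×10⁻³⁵)^(1/5) = 1.13×10⁻⁷ mol/L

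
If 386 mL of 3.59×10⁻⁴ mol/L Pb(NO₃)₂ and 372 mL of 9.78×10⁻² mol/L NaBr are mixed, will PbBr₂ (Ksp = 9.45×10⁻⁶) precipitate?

No

The combined volume is 758 mL.
[Pb²⁺] = (3.59×10⁻⁴)(386)/758 = 1.83×10⁻⁴ mol/L
[Br⁻] = (9.78×10⁻²)(372)/758 = 4.80×10⁻² mol/L
Q = [Pb²⁺][Br⁻]^2 = 4.21×10⁻⁷
Q < Ksp (4.21×10⁻⁷ vs 9.45×10⁻⁶); the solution remains unsaturated and no precipitate forms.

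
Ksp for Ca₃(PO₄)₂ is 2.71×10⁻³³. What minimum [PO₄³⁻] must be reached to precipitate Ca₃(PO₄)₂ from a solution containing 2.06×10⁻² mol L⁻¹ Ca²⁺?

Precipitation of each salt begins when its ion product equals Ksp.
Ca₃(PO₄)₂(s) ⇌ 3 Ca²⁺(aq) + 2 PO₄³⁻(aq)
Ksp = [Ca²⁺]^3[PO₄³⁻]^2 = [PO₄³⁻]^2(2.06×10⁻²)^3
[PO₄³⁻]^2 = 2.71×10⁻³³ / (2.06×10⁻²)^3 = 3.10×10⁻²⁸
[PO₄³⁻] = 1.76×10⁻¹⁴ mol L⁻¹

1.76×10⁻¹⁴ M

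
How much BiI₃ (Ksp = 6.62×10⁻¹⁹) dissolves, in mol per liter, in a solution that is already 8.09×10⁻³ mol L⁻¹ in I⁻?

1.25×10⁻¹² M

BiI₃(s) ⇌ Bi³⁺(aq) + 3 I⁻(aq)
I⁻ is already present at 8.09×10⁻³ mol L⁻¹. If s mol/L of BiI₃ dissolves, [Bi³⁺] = s while [I⁻] ≈ 8.09×10⁻³ mol L⁻¹.
Ksp = [Bi³⁺][I⁻]^3 = s(8.09×10⁻³)^3
s = 6.62×10⁻¹⁹ / (8.09×10⁻³)^3 = 1.25×10⁻¹²
s = 1.25×10⁻¹² mol L⁻¹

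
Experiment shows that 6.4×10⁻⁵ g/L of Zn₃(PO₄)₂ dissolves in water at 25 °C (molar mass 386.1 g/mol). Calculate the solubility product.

Ksp = 1.4×10⁻³²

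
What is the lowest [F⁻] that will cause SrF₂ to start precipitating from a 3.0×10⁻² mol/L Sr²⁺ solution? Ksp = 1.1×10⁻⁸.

6.1×10⁻⁴ M

Precipitation begins when Q = Ksp.
SrF₂(s) ⇌ Sr²⁺(aq) + 2 F⁻(aq)
Ksp = [Sr²⁺][F⁻]^2 = [F⁻]^2(3.0×10⁻²)
[F⁻]^2 = 1.1×10⁻⁸ / (3.0×10⁻²) = 3.7×10⁻⁷
[F⁻] = 6.1×10⁻⁴ mol/L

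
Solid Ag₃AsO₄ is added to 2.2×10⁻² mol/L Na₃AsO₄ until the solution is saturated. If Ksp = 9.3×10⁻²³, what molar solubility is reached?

5.4×10⁻⁸ M

Ag₃AsO₄(s) ⇌ 3 Ag⁺(aq) + AsO₄³⁻(aq)
Let s be the solubility of Ag₃AsO₄ here. The common ion gives [AsO₄³⁻] ≈ 2.2×10⁻² mol/L, and [Ag⁺] = 3s.
Ksp = [Ag⁺]^3[AsO₄³⁻] = (3s)^3(2.2×10⁻²)
(3s)^3 = 9.3×10⁻²³ / (2.2×10⁻²) = 4.2×10⁻²¹
s = 5.4×10⁻⁸ mol/L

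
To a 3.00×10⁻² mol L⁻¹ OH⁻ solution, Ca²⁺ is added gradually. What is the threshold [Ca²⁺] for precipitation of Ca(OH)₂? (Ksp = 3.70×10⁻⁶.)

4.11×10⁻³ M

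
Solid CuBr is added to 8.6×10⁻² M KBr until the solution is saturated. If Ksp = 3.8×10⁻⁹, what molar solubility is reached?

4.4×10⁻⁸ M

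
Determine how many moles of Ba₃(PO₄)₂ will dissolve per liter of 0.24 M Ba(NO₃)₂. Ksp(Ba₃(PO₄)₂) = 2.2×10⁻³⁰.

Ba₃(PO₄)₂(s) ⇌ 3 Ba²⁺(aq) + 2 PO₄³⁻(aq)
The solution already contains Ba²⁺ at 0.24 M. Let s be the molar solubility of Ba₃(PO₄)₂.
[Ba²⁺] ≈ 0.24 M (common ion dominates); [PO₄³⁻] = 2s.
Ksp = [Ba²⁺]^3[PO₄³⁻]^2 = (0.24)^3(2s)^2
(2s)^2 = 2.2×10⁻³⁰ / (0.24)^3 = 1.6×10⁻²⁸
s = 6.3×10⁻¹⁵ M

6.3×10⁻¹⁵ M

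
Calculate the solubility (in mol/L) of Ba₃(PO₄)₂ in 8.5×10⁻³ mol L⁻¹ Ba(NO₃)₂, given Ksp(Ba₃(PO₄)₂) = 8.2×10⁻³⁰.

Ba₃(PO₄)₂(s) ⇌ 3 Ba²⁺(aq) + 2 PO₄³⁻(aq)
Let s be the solubility of Ba₃(PO₄)₂ here. The common ion gives [Ba²⁺] ≈ 8.5×10⁻³ mol L⁻¹, and [PO₄³⁻] = 2s.
Ksp = [Ba²⁺]^3[PO₄³⁻]^2 = (8.5×10⁻³)^3(2s)^2
(2s)^2 = 8.2×10⁻³⁰ / (8.5×10⁻³)^3 = 1.3×10⁻²³
s = 1.8×10⁻¹² mol L⁻¹

1.8×10⁻¹² M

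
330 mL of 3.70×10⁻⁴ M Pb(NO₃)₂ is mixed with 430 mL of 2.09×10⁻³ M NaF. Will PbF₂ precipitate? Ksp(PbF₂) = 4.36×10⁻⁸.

No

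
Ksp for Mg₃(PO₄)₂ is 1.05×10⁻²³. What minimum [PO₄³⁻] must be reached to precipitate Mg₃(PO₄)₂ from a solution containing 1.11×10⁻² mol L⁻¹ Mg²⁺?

2.77×10⁻⁹ M

Precipitation begins when Q = Ksp.
Mg₃(PO₄)₂(s) ⇌ 3 Mg²⁺(aq) + 2 PO₄³⁻(aq)
Ksp = [Mg²⁺]^3[PO₄³⁻]^2 = [PO₄³⁻]^2(1.11×10⁻²)^3
[PO₄³⁻]^2 = 1.05×10⁻²³ / (1.11×10⁻²)^3 = 7.68×10⁻¹⁸
[PO₄³⁻] = 2.77×10⁻⁹ mol L⁻¹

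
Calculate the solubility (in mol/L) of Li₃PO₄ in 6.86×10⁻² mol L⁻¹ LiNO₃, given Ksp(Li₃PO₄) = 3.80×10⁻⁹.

Li₃PO₄(s) ⇌ 3 Li⁺(aq) + PO₄³⁻(aq)
The solution already contains Li⁺ at 6.86×10⁻² mol L⁻¹. Let s be the molar solubility of Li₃PO₄.
[Li⁺] ≈ 6.86×10⁻² mol L⁻¹ (common ion dominates); [PO₄³⁻] = s.
Ksp = [Li⁺]^3[PO₄³⁻] = (6.86×10⁻²)^3s
s = 3.80×10⁻⁹ / (6.86×10⁻²)^3 = 1.18×10⁻⁵
s = 1.18×10⁻⁵ mol L⁻¹

1.18×10⁻⁵ M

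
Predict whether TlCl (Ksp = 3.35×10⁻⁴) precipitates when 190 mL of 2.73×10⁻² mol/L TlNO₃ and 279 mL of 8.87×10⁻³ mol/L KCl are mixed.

After mixing, V = 190 mL + 279 mL = 469 mL.
[Tl⁺] = (2.73×10⁻²)(190)/469 = 1.11×10⁻² mol/L
[Cl⁻] = (8.87×10⁻³)(279)/469 = 5.28×10⁻³ mol/L
Q = [Tl⁺][Cl⁻] = 5.84×10⁻⁵
Q = 5.84×10⁻⁵ < Ksp = 3.35×10⁻⁴, so the solution is unsaturated and no precipitate forms.

No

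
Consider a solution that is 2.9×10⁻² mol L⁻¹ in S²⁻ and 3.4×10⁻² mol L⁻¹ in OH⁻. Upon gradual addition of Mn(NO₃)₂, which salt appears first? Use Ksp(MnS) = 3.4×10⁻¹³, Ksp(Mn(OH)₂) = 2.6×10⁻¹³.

The threshold for precipitation is Q = Ksp.
For MnS: [Mn²⁺] = (Ksp/[S²⁻]) = 1.2×10⁻¹¹ mol L⁻¹
For Mn(OH)₂: [Mn²⁺] = (Ksp/[OH⁻]^2) = 2.2×10⁻¹⁰ mol L⁻¹
MnS requires the lower [Mn²⁺], so it precipitates first.

MnS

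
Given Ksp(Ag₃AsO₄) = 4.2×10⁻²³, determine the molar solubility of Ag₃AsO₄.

1.1×10⁻⁶ M

Ag₃AsO₄(s) ⇌ 3 Ag⁺(aq) + AsO₄³⁻(aq)
With molar solubility s: [Ag⁺] = 3s, [AsO₄³⁻] = s.
Ksp = [Ag⁺]^3[AsO₄³⁻] = (3s)^3 · s = 27s^4
27s^4 = 4.2×10⁻²³  ⇒  s^4 = 1.6×10⁻²⁴
s = (1.6×10⁻²⁴)^(1/4) = 1.1×10⁻⁶ mol/L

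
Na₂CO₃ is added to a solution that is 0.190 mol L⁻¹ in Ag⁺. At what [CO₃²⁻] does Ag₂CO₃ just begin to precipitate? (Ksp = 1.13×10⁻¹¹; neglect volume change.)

3.13×10⁻¹⁰ M

Precipitation begins when Q = Ksp.
Ag₂CO₃(s) ⇌ 2 Ag⁺(aq) + CO₃²⁻(aq)
Ksp = [Ag⁺]^2[CO₃²⁻] = [CO₃²⁻](0.190)^2
[CO₃²⁻] = 1.13×10⁻¹¹ / (0.190)^2 = 3.13×10⁻¹⁰
[CO₃²⁻] = 3.13×10⁻¹⁰ mol L⁻¹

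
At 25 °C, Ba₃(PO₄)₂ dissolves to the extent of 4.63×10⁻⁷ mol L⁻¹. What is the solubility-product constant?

Ksp = 2.30×10⁻³⁰

Ba₃(PO₄)₂(s) ⇌ 3 Ba²⁺(aq) + 2 PO₄³⁻(aq)
If s mol/L of Ba₃(PO₄)₂ dissolves, [Ba²⁺] = 3s and [PO₄³⁻] = 2s.
Ksp = [Ba²⁺]^3[PO₄³⁻]^2 = (3s)^3 · (2s)^2 = 108s^5
Ksp = 108 × (4.63×10⁻⁷)^5 = 2.30×10⁻³⁰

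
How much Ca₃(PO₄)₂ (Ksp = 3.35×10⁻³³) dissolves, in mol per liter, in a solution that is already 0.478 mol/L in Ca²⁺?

Ca₃(PO₄)₂(s) ⇌ 3 Ca²⁺(aq) + 2 PO₄³⁻(aq)
With Ca²⁺ already at 0.478 mol/L and s small, take [Ca²⁺] ≈ 0.478 mol/L and [PO₄³⁻] = 2s.
Ksp = [Ca²⁺]^3[PO₄³⁻]^2 = (0.478)^3(2s)^2
(2s)^2 = 3.35×10⁻³³ / (0.478)^3 = 3.07×10⁻³²
s = 8.76×10⁻¹⁷ mol/L

8.76×10⁻¹⁷ M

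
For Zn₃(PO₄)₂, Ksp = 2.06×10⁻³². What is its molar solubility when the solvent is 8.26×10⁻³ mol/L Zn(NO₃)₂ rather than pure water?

9.56×10⁻¹⁴ M

Zn₃(PO₄)₂(s) ⇌ 3 Zn²⁺(aq) + 2 PO₄³⁻(aq)
Zn²⁺ is already present at 8.26×10⁻³ mol/L. If s mol/L of Zn₃(PO₄)₂ dissolves, [PO₄³⁻] = 2s while [Zn²⁺] ≈ 8.26×10⁻³ mol/L.
Ksp = [Zn²⁺]^3[PO₄³⁻]^2 = (8.26×10⁻³)^3(2s)^2
(2s)^2 = 2.06×10⁻³² / (8.26×10⁻³)^3 = 3.66×10⁻²⁶
s = 9.56×10⁻¹⁴ mol/L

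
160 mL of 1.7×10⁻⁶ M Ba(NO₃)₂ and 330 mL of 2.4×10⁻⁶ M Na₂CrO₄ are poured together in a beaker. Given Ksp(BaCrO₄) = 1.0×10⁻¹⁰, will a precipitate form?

No

The combined volume is 490 mL.
[Ba²⁺] = (1.7×10⁻⁶)(160)/490 = 5.6×10⁻⁷ M
[CrO₄²⁻] = (2.4×10⁻⁶)(330)/490 = 1.6×10⁻⁶ M
Q = [Ba²⁺][CrO₄²⁻] = 9.0×10⁻¹³
Q = 9.0×10⁻¹³ < Ksp = 1.0×10⁻¹⁰, so the solution is unsaturated and no precipitate forms.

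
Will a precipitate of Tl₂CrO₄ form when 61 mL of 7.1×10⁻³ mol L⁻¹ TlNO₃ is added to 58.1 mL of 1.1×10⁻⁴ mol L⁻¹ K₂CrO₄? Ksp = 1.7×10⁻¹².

Total volume after mixing = 61 + 58.1 = 119.1 mL.
[Tl⁺] = (7.1×10⁻³)(61)/119.1 = 3.6×10⁻³ mol L⁻¹
[CrO₄²⁻] = (1.1×10⁻⁴)(58.1)/119.1 = 5.4×10⁻⁵ mol L⁻¹
Q = [Tl⁺]^2[CrO₄²⁻] = 7.1×10⁻¹⁰
Because Q > Ksp (7.1×10⁻¹⁰ vs 1.7×10⁻¹²), a precipitate of Tl₂CrO₄ forms.

Yes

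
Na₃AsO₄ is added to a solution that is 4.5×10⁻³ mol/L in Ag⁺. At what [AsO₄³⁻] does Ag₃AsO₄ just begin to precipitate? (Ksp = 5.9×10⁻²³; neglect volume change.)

Each salt precipitates once Q = Ksp for that salt.
Ag₃AsO₄(s) ⇌ 3 Ag⁺(aq) + AsO₄³⁻(aq)
Ksp = [Ag⁺]^3[AsO₄³⁻] = [AsO₄³⁻](4.5×10⁻³)^3
[AsO₄³⁻] = 5.9×10⁻²³ / (4.5×10⁻³)^3 = 6.5×10⁻¹⁶
[AsO₄³⁻] = 6.5×10⁻¹⁶ mol/L

6.5×10⁻¹⁶ M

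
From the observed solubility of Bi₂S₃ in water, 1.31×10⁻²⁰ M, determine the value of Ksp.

Ksp = 4.17×10⁻⁹⁸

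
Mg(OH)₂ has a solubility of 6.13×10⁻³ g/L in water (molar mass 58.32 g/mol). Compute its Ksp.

Convert to molarity: s = 6.13×10⁻³ / 58.32 = 1.0511×10⁻⁴ mol/L
Mg(OH)₂(s) ⇌ Mg²⁺(aq) + 2 OH⁻(aq)
For each mole of Mg(OH)₂ that dissolves per liter, [Mg²⁺] = s and [OH⁻] = 2s; let s denote this solubility.
Ksp = [Mg²⁺][OH⁻]^2 = s · (2s)^2 = 4s^3
Ksp = 4 × (1.0511×10⁻⁴)^3 = 4.65×10⁻¹²

Ksp = 4.65×10⁻¹²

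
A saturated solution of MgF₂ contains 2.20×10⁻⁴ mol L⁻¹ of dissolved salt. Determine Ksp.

MgF₂(s) ⇌ Mg²⁺(aq) + 2 F⁻(aq)
Call the molar solubility s, so that [Mg²⁺] = s and [F⁻] = 2s.
Ksp = [Mg²⁺][F⁻]^2 = s · (2s)^2 = 4s^3
Ksp = 4 × (2.20×10⁻⁴)^3 = 4.26×10⁻¹¹

Ksp = 4.26×10⁻¹¹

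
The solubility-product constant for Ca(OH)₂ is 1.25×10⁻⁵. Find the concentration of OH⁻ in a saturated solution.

Ca(OH)₂(s) ⇌ Ca²⁺(aq) + 2 OH⁻(aq)
With molar solubility s: [Ca²⁺] = s, [OH⁻] = 2s.
Ksp = [Ca²⁺][OH⁻]^2 = s · (2s)^2 = 4s^3 = 1.25×10⁻⁵
s = 1.46×10⁻² mol/L
[OH⁻] = 2s = 2.92×10⁻² mol/L

2.92×10⁻² M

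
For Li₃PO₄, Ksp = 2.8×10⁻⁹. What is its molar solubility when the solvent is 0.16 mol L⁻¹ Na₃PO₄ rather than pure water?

Li₃PO₄(s) ⇌ 3 Li⁺(aq) + PO₄³⁻(aq)
PO₄³⁻ is already present at 0.16 mol L⁻¹. If s mol/L of Li₃PO₄ dissolves, [Li⁺] = 3s while [PO₄³⁻] ≈ 0.16 mol L⁻¹.
Ksp = [Li⁺]^3[PO₄³⁻] = (3s)^3(0.16)
(3s)^3 = 2.8×10⁻⁹ / (0.16) = 1.8×10⁻⁸
s = 8.7×10⁻⁴ mol L⁻¹

8.7×10⁻⁴ M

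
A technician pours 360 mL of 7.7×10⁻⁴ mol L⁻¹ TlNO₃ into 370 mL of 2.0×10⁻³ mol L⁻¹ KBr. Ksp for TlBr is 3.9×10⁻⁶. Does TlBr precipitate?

No

After mixing, V = 360 mL + 370 mL = 730 mL.
[Tl⁺] = (7.7×10⁻⁴)(360)/730 = 3.8×10⁻⁴ mol L⁻¹
[Br⁻] = (2.0×10⁻³)(370)/730 = 1.0×10⁻³ mol L⁻¹
Q = [Tl⁺][Br⁻] = 3.8×10⁻⁷
Since Q (3.8×10⁻⁷) is less than Ksp (3.9×10⁻⁶), no TlBr precipitates.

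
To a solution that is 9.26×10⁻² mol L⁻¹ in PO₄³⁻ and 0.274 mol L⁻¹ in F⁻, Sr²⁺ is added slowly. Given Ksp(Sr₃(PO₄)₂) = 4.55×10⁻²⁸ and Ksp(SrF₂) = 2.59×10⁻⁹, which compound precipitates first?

Sr₃(PO₄)₂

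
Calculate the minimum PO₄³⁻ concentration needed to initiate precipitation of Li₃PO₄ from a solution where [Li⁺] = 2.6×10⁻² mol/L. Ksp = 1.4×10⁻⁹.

8.0×10⁻⁵ M

Precipitation of each salt begins when its ion product equals Ksp.
Li₃PO₄(s) ⇌ 3 Li⁺(aq) + PO₄³⁻(aq)
Ksp = [Li⁺]^3[PO₄³⁻] = [PO₄³⁻](2.6×10⁻²)^3
[PO₄³⁻] = 1.4×10⁻⁹ / (2.6×10⁻²)^3 = 8.0×10⁻⁵
[PO₄³⁻] = 8.0×10⁻⁵ mol/L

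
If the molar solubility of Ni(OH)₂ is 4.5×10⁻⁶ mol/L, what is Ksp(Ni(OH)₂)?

Ksp = 3.6×10⁻¹⁶

Ni(OH)₂(s) ⇌ Ni²⁺(aq) + 2 OH⁻(aq)
With molar solubility s: [Ni²⁺] = s, [OH⁻] = 2s.
Ksp = [Ni²⁺][OH⁻]^2 = s · (2s)^2 = 4s^3
Ksp = 4 × (4.5×10⁻⁶)^3 = 3.6×10⁻¹⁶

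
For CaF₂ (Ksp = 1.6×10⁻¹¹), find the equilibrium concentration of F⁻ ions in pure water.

CaF₂(s) ⇌ Ca²⁺(aq) + 2 F⁻(aq)
For each mole of CaF₂ that dissolves per liter, [Ca²⁺] = s and [F⁻] = 2s; let s denote this solubility.
Ksp = [Ca²⁺][F⁻]^2 = s · (2s)^2 = 4s^3 = 1.6×10⁻¹¹
s = 1.6×10⁻⁴ mol/L
[F⁻] = 2s = 3.2×10⁻⁴ mol/L

3.2×10⁻⁴ M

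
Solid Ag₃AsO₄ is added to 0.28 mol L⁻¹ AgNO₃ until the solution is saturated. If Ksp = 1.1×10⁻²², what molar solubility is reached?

5.0×10⁻²¹ M

Ag₃AsO₄(s) ⇌ 3 Ag⁺(aq) + AsO₄³⁻(aq)
Let s be the solubility of Ag₃AsO₄ here. The common ion gives [Ag⁺] ≈ 0.28 mol L⁻¹, and [AsO₄³⁻] = s.
Ksp = [Ag⁺]^3[AsO₄³⁻] = (0.28)^3s
s = 1.1×10⁻²² / (0.28)^3 = 5.0×10⁻²¹
s = 5.0×10⁻²¹ mol L⁻¹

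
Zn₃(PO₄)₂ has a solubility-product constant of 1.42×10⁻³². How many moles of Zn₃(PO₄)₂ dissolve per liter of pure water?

1.67×10⁻⁷ M

Zn₃(PO₄)₂(s) ⇌ 3 Zn²⁺(aq) + 2 PO₄³⁻(aq)
If s mol/L of Zn₃(PO₄)₂ dissolves, [Zn²⁺] = 3s and [PO₄³⁻] = 2s.
Ksp = [Zn²⁺]^3[PO₄³⁻]^2 = (3s)^3 · (2s)^2 = 108s^5
108s^5 = 1.42×10⁻³²  ⇒  s^5 = 1.31×10⁻³⁴
s = (1.31×10⁻³⁴)^(1/5) = 1.67×10⁻⁷ M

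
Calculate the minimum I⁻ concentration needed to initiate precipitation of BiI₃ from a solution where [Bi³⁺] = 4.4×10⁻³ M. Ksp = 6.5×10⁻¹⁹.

Precipitation begins when Q = Ksp.
BiI₃(s) ⇌ Bi³⁺(aq) + 3 I⁻(aq)
Ksp = [Bi³⁺][I⁻]^3 = [I⁻]^3(4.4×10⁻³)
[I⁻]^3 = 6.5×10⁻¹⁹ / (4.4×10⁻³) = 1.5×10⁻¹⁶
[I⁻] = 5.3×10⁻⁶ M

5.3×10⁻⁶ M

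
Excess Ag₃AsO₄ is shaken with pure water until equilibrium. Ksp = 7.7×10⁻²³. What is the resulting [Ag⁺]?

Ag₃AsO₄(s) ⇌ 3 Ag⁺(aq) + AsO₄³⁻(aq)
Let s be the molar solubility. Then [Ag⁺] = 3s and [AsO₄³⁻] = s.
Ksp = [Ag⁺]^3[AsO₄³⁻] = (3s)^3 · s = 27s^4 = 7.7×10⁻²³
s = 1.3×10⁻⁶ M
[Ag⁺] = 3s = 3.9×10⁻⁶ M

3.9×10⁻⁶ M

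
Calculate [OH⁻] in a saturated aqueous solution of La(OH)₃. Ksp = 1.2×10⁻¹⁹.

2.4×10⁻⁵ M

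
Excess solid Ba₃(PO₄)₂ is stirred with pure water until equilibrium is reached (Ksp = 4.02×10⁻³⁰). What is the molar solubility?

5.18×10⁻⁷ M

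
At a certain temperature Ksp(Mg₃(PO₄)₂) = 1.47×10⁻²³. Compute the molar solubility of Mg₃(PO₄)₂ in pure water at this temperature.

1.06×10⁻⁵ M

Mg₃(PO₄)₂(s) ⇌ 3 Mg²⁺(aq) + 2 PO₄³⁻(aq)
If s mol/L of Mg₃(PO₄)₂ dissolves, [Mg²⁺] = 3s and [PO₄³⁻] = 2s.
Ksp = [Mg²⁺]^3[PO₄³⁻]^2 = (3s)^3 · (2s)^2 = 108s^5
108s^5 = 1.47×10⁻²³  ⇒  s^5 = 1.36×10⁻²⁵
Taking the 5th root, s = 1.06×10⁻⁵ mol L⁻¹.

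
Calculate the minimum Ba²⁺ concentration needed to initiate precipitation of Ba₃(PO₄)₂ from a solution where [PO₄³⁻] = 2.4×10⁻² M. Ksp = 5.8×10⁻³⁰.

The threshold for precipitation is Q = Ksp.
Ba₃(PO₄)₂(s) ⇌ 3 Ba²⁺(aq) + 2 PO₄³⁻(aq)
Ksp = [Ba²⁺]^3[PO₄³⁻]^2 = [Ba²⁺]^3(2.4×10⁻²)^2
[Ba²⁺]^3 = 5.8×10⁻³⁰ / (2.4×10⁻²)^2 = 1.0×10⁻²⁶
[Ba²⁺] = 2.2×10⁻⁹ M

2.2×10⁻⁹ M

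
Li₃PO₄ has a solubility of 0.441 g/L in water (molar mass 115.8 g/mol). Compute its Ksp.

Ksp = 5.68×10⁻⁹

Convert to molarity: s = 0.441 / 115.8 = 3.8083×10⁻³ mol/L
Li₃PO₄(s) ⇌ 3 Li⁺(aq) + PO₄³⁻(aq)
Let s be the molar solubility. Then [Li⁺] = 3s and [PO₄³⁻] = s.
Ksp = [Li⁺]^3[PO₄³⁻] = (3s)^3 · s = 27s^4
Ksp = 27 × (3.8083×10⁻³)^4 = 5.68×10⁻⁹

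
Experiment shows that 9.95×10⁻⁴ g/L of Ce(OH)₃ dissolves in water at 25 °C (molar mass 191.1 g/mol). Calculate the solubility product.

s = (9.95×10⁻⁴ g L⁻¹)/(191.1 g mol⁻¹) = 5.2067×10⁻⁶ M
Ce(OH)₃(s) ⇌ Ce³⁺(aq) + 3 OH⁻(aq)
Let s be the molar solubility. Then [Ce³⁺] = s and [OH⁻] = 3s.
Ksp = [Ce³⁺][OH⁻]^3 = s · (3s)^3 = 27s^4
Ksp = 27 × (5.2067×10⁻⁶)^4 = 1.98×10⁻²⁰

Ksp = 1.98×10⁻²⁰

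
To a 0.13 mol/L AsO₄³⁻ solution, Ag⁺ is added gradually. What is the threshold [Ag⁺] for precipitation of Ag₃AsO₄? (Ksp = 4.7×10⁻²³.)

7.1×10⁻⁸ M

Precipitation of each salt begins when its ion product equals Ksp.
Ag₃AsO₄(s) ⇌ 3 Ag⁺(aq) + AsO₄³⁻(aq)
Ksp = [Ag⁺]^3[AsO₄³⁻] = [Ag⁺]^3(0.13)
[Ag⁺]^3 = 4.7×10⁻²³ / (0.13) = 3.6×10⁻²²
[Ag⁺] = 7.1×10⁻⁸ mol/L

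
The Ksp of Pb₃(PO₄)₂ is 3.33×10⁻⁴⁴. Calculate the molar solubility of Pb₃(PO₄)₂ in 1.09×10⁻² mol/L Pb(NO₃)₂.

Pb₃(PO₄)₂(s) ⇌ 3 Pb²⁺(aq) + 2 PO₄³⁻(aq)
Pb²⁺ is already present at 1.09×10⁻² mol/L. If s mol/L of Pb₃(PO₄)₂ dissolves, [PO₄³⁻] = 2s while [Pb²⁺] ≈ 1.09×10⁻² mol/L.
Ksp = [Pb²⁺]^3[PO₄³⁻]^2 = (1.09×10⁻²)^3(2s)^2
(2s)^2 = 3.33×10⁻⁴⁴ / (1.09×10⁻²)^3 = 2.57×10⁻³⁸
s = 8.02×10⁻²⁰ mol/L

8.02×10⁻²⁰ M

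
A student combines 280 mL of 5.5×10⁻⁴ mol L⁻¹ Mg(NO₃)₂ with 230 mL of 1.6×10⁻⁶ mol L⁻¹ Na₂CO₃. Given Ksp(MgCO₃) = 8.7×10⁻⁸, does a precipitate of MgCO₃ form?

No

The combined volume is 510 mL.
[Mg²⁺] = (5.5×10⁻⁴)(280)/510 = 3.0×10⁻⁴ mol L⁻¹
[CO₃²⁻] = (1.6×10⁻⁶)(230)/510 = 7.2×10⁻⁷ mol L⁻¹
Q = [Mg²⁺][CO₃²⁻] = 2.2×10⁻¹⁰
Q < Ksp (2.2×10⁻¹⁰ vs 8.7×10⁻⁸); the solution remains unsaturated and no precipitate forms.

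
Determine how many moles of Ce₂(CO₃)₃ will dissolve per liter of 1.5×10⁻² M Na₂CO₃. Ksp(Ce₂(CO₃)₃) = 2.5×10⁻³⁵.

1.4×10⁻¹⁵ M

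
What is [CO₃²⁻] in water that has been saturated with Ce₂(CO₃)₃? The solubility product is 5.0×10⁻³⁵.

1.6×10⁻⁷ M

Ce₂(CO₃)₃(s) ⇌ 2 Ce³⁺(aq) + 3 CO₃²⁻(aq)
Let s be the molar solubility. Then [Ce³⁺] = 2s and [CO₃²⁻] = 3s.
Ksp = [Ce³⁺]^2[CO₃²⁻]^3 = (2s)^2 · (3s)^3 = 108s^5 = 5.0×10⁻³⁵
s = 5.4×10⁻⁸ mol L⁻¹
[CO₃²⁻] = 3s = 1.6×10⁻⁷ mol L⁻¹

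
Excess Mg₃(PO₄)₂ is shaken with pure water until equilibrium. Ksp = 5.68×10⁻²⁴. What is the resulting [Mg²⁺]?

2.64×10⁻⁵ M

Mg₃(PO₄)₂(s) ⇌ 3 Mg²⁺(aq) + 2 PO₄³⁻(aq)
With molar solubility s: [Mg²⁺] = 3s, [PO₄³⁻] = 2s.
Ksp = [Mg²⁺]^3[PO₄³⁻]^2 = (3s)^3 · (2s)^2 = 108s^5 = 5.68×10⁻²⁴
s = 8.79×10⁻⁶ M
[Mg²⁺] = 3s = 2.64×10⁻⁵ M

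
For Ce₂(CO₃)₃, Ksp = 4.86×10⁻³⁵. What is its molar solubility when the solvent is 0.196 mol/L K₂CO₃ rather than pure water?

Ce₂(CO₃)₃(s) ⇌ 2 Ce³⁺(aq) + 3 CO₃²⁻(aq)
With CO₃²⁻ already at 0.196 mol/L and s small, take [CO₃²⁻] ≈ 0.196 mol/L and [Ce³⁺] = 2s.
Ksp = [Ce³⁺]^2[CO₃²⁻]^3 = (2s)^2(0.196)^3
(2s)^2 = 4.86×10⁻³⁵ / (0.196)^3 = 6.45×10⁻³³
s = 4.02×10⁻¹⁷ mol/L

4.02×10⁻¹⁷ M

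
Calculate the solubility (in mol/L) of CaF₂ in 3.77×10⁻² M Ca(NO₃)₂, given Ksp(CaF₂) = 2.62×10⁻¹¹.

CaF₂(s) ⇌ Ca²⁺(aq) + 2 F⁻(aq)
Let s be the solubility of CaF₂ here. The common ion gives [Ca²⁺] ≈ 3.77×10⁻² M, and [F⁻] = 2s.
Ksp = [Ca²⁺][F⁻]^2 = (3.77×10⁻²)(2s)^2
(2s)^2 = 2.62×10⁻¹¹ / (3.77×10⁻²) = 6.95×10⁻¹⁰
s = 1.32×10⁻⁵ M

1.32×10⁻⁵ M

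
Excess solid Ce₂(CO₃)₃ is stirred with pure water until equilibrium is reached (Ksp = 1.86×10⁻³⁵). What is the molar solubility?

Ce₂(CO₃)₃(s) ⇌ 2 Ce³⁺(aq) + 3 CO₃²⁻(aq)
With molar solubility s: [Ce³⁺] = 2s, [CO₃²⁻] = 3s.
Ksp = [Ce³⁺]^2[CO₃²⁻]^3 = (2s)^2 · (3s)^3 = 108s^5
108s^5 = 1.86×10⁻³⁵  ⇒  s^5 = 1.72×10⁻³⁷
s = (1.72×10⁻³⁷)^(1/5) = 4.44×10⁻⁸ mol L⁻¹

4.44×10⁻⁸ M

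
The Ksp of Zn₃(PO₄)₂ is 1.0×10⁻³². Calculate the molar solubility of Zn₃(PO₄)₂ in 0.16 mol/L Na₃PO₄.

2.4×10⁻¹¹ M

Zn₃(PO₄)₂(s) ⇌ 3 Zn²⁺(aq) + 2 PO₄³⁻(aq)
With PO₄³⁻ already at 0.16 mol/L and s small, take [PO₄³⁻] ≈ 0.16 mol/L and [Zn²⁺] = 3s.
Ksp = [Zn²⁺]^3[PO₄³⁻]^2 = (3s)^3(0.16)^2
(3s)^3 = 1.0×10⁻³² / (0.16)^2 = 3.9×10⁻³¹
s = 2.4×10⁻¹¹ mol/L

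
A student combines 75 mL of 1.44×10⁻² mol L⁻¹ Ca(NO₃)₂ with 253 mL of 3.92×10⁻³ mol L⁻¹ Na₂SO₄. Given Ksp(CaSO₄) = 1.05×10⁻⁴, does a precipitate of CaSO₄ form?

No

After mixing, V = 75 mL + 253 mL = 328 mL.
[Ca²⁺] = (1.44×10⁻²)(75)/328 = 3.29×10⁻³ mol L⁻¹
[SO₄²⁻] = (3.92×10⁻³)(253)/328 = 3.02×10⁻³ mol L⁻¹
Q = [Ca²⁺][SO₄²⁻] = 9.96×10⁻⁶
Q < Ksp (9.96×10⁻⁶ vs 1.05×10⁻⁴); the solution remains unsaturated and no precipitate forms.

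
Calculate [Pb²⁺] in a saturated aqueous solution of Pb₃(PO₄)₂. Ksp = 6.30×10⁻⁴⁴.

Pb₃(PO₄)₂(s) ⇌ 3 Pb²⁺(aq) + 2 PO₄³⁻(aq)
Let s be the molar solubility. Then [Pb²⁺] = 3s and [PO₄³⁻] = 2s.
Ksp = [Pb²⁺]^3[PO₄³⁻]^2 = (3s)^3 · (2s)^2 = 108s^5 = 6.30×10⁻⁴⁴
s = 8.98×10⁻¹⁰ mol/L
[Pb²⁺] = 3s = 2.69×10⁻⁹ mol/L

2.69×10⁻⁹ M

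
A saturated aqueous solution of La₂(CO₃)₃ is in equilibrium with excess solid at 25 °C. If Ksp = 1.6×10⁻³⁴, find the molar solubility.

6.8×10⁻⁸ M

La₂(CO₃)₃(s) ⇌ 2 La³⁺(aq) + 3 CO₃²⁻(aq)
For each mole of La₂(CO₃)₃ that dissolves per liter, [La³⁺] = 2s and [CO₃²⁻] = 3s; let s denote this solubility.
Ksp = [La³⁺]^2[CO₃²⁻]^3 = (2s)^2 · (3s)^3 = 108s^5
108s^5 = 1.6×10⁻³⁴  ⇒  s^5 = 1.5×10⁻³⁶
Taking the 5th root, s = 6.8×10⁻⁸ M.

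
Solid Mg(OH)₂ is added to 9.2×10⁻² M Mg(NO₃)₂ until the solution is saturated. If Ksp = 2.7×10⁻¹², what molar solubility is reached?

2.7×10⁻⁶ M

Mg(OH)₂(s) ⇌ Mg²⁺(aq) + 2 OH⁻(aq)
Mg²⁺ is already present at 9.2×10⁻² M. If s mol/L of Mg(OH)₂ dissolves, [OH⁻] = 2s while [Mg²⁺] ≈ 9.2×10⁻² M.
Ksp = [Mg²⁺][OH⁻]^2 = (9.2×10⁻²)(2s)^2
(2s)^2 = 2.7×10⁻¹² / (9.2×10⁻²) = 2.9×10⁻¹¹
s = 2.7×10⁻⁶ M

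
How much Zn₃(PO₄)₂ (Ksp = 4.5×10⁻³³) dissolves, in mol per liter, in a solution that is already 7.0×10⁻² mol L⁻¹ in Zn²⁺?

Zn₃(PO₄)₂(s) ⇌ 3 Zn²⁺(aq) + 2 PO₄³⁻(aq)
Zn²⁺ is already present at 7.0×10⁻² mol L⁻¹. If s mol/L of Zn₃(PO₄)₂ dissolves, [PO₄³⁻] = 2s while [Zn²⁺] ≈ 7.0×10⁻² mol L⁻¹.
Ksp = [Zn²⁺]^3[PO₄³⁻]^2 = (7.0×10⁻²)^3(2s)^2
(2s)^2 = 4.5×10⁻³³ / (7.0×10⁻²)^3 = 1.3×10⁻²⁹
s = 1.8×10⁻¹⁵ mol L⁻¹

1.8×10⁻¹⁵ M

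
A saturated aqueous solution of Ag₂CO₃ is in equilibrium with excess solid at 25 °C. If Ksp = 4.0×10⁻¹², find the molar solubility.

Ag₂CO₃(s) ⇌ 2 Ag⁺(aq) + CO₃²⁻(aq)
With molar solubility s: [Ag⁺] = 2s, [CO₃²⁻] = s.
Ksp = [Ag⁺]^2[CO₃²⁻] = (2s)^2 · s = 4s^3
4s^3 = 4.0×10⁻¹²  ⇒  s^3 = 1.0×10⁻¹²
s = (1.0×10⁻¹²)^(1/3) = 1.0×10⁻⁴ mol L⁻¹

1.0×10⁻⁴ M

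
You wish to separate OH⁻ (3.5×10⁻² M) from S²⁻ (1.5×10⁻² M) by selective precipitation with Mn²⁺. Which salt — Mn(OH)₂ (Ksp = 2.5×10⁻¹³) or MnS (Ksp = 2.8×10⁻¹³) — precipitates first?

MnS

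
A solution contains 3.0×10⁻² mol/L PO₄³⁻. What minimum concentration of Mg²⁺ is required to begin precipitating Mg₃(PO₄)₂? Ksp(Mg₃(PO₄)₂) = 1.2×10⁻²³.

A salt starts to precipitate once the ion product Q reaches its Ksp.
Mg₃(PO₄)₂(s) ⇌ 3 Mg²⁺(aq) + 2 PO₄³⁻(aq)
Ksp = [Mg²⁺]^3[PO₄³⁻]^2 = [Mg²⁺]^3(3.0×10⁻²)^2
[Mg²⁺]^3 = 1.2×10⁻²³ / (3.0×10⁻²)^2 = 1.3×10⁻²⁰
[Mg²⁺] = 2.4×10⁻⁷ mol/L

2.4×10⁻⁷ M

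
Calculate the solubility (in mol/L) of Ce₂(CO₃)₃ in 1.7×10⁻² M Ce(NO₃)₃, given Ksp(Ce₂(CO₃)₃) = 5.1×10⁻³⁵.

Ce₂(CO₃)₃(s) ⇌ 2 Ce³⁺(aq) + 3 CO₃²⁻(aq)
Let s be the solubility of Ce₂(CO₃)₃ here. The common ion gives [Ce³⁺] ≈ 1.7×10⁻² M, and [CO₃²⁻] = 3s.
Ksp = [Ce³⁺]^2[CO₃²⁻]^3 = (1.7×10⁻²)^2(3s)^3
(3s)^3 = 5.1×10⁻³⁵ / (1.7×10⁻²)^2 = 1.8×10⁻³¹
s = 1.9×10⁻¹¹ M

1.9×10⁻¹¹ M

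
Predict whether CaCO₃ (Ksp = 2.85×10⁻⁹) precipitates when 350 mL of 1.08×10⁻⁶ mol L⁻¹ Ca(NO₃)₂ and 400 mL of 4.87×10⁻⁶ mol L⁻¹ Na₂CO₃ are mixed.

No

After mixing, V = 350 mL + 400 mL = 750 mL.
[Ca²⁺] = (1.08×10⁻⁶)(350)/750 = 5.04×10⁻⁷ mol L⁻¹
[CO₃²⁻] = (4.87×10⁻⁶)(400)/750 = 2.60×10⁻⁶ mol L⁻¹
Q = [Ca²⁺][CO₃²⁻] = 1.31×10⁻¹²
Q = 1.31×10⁻¹² < Ksp = 2.85×10⁻⁹, so the solution is unsaturated and no precipitate forms.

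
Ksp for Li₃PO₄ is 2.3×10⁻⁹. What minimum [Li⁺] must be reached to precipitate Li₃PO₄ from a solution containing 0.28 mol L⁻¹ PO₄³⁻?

2.0×10⁻³ M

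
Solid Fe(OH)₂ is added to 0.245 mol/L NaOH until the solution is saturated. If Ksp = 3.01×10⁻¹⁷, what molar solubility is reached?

Fe(OH)₂(s) ⇌ Fe²⁺(aq) + 2 OH⁻(aq)
With OH⁻ already at 0.245 mol/L and s small, take [OH⁻] ≈ 0.245 mol/L and [Fe²⁺] = s.
Ksp = [Fe²⁺][OH⁻]^2 = s(0.245)^2
s = 3.01×10⁻¹⁷ / (0.245)^2 = 5.01×10⁻¹⁶
s = 5.01×10⁻¹⁶ mol/L

5.01×10⁻¹⁶ M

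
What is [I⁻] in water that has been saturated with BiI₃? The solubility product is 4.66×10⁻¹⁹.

BiI₃(s) ⇌ Bi³⁺(aq) + 3 I⁻(aq)
Let s be the molar solubility. Then [Bi³⁺] = s and [I⁻] = 3s.
Ksp = [Bi³⁺][I⁻]^3 = s · (3s)^3 = 27s^4 = 4.66×10⁻¹⁹
s = 1.15×10⁻⁵ mol L⁻¹
[I⁻] = 3s = 3.44×10⁻⁵ mol L⁻¹

3.44×10⁻⁵ M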